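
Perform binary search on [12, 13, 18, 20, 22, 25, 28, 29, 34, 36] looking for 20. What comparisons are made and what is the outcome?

Binary search for 20 in [12, 13, 18, 20, 22, 25, 28, 29, 34, 36]:

lo=0, hi=9, mid=4, arr[mid]=22 -> 22 > 20, search left half
lo=0, hi=3, mid=1, arr[mid]=13 -> 13 < 20, search right half
lo=2, hi=3, mid=2, arr[mid]=18 -> 18 < 20, search right half
lo=3, hi=3, mid=3, arr[mid]=20 -> Found target at index 3!

Binary search finds 20 at index 3 after 4 comparisons. The search repeatedly halves the search space by comparing with the middle element.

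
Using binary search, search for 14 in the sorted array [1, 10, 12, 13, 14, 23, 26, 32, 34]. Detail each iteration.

Binary search for 14 in [1, 10, 12, 13, 14, 23, 26, 32, 34]:

lo=0, hi=8, mid=4, arr[mid]=14 -> Found target at index 4!

Binary search finds 14 at index 4 after 1 comparisons. The search repeatedly halves the search space by comparing with the middle element.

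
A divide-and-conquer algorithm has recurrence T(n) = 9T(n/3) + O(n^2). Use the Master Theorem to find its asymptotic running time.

Master Theorem for T(n) = 9T(n/3) + O(n^2):

a = 9, b = 3, c = 2
log_b(a) = log_3(9) = 2.0000

Case 2: c = 2 = log_3(9) = 2.0000
T(n) = O(n^2 log n) = O(n^2 log n)

For T(n) = 9T(n/3) + O(n^2): log_3(9) = 2.0000. This is Case 2 of the Master Theorem (c = log_b(a), equal work at all levels), giving O(n^2 log n).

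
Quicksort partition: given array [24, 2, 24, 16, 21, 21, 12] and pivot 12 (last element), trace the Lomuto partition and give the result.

Lomuto partition with pivot = 12:

Initial array: [24, 2, 24, 16, 21, 21, 12]

arr[0]=24 > 12: no swap
arr[1]=2 <= 12: swap with position 0, array becomes [2, 24, 24, 16, 21, 21, 12]
arr[2]=24 > 12: no swap
arr[3]=16 > 12: no swap
arr[4]=21 > 12: no swap
arr[5]=21 > 12: no swap

Place pivot at position 1: [2, 12, 24, 16, 21, 21, 24]
Pivot position: 1

After partitioning with pivot 12, the array becomes [2, 12, 24, 16, 21, 21, 24]. The pivot is placed at index 1. All elements to the left of the pivot are <= 12, and all elements to the right are > 12.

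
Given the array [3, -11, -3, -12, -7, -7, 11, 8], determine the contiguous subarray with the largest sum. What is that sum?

Using Kadane's algorithm on [3, -11, -3, -12, -7, -7, 11, 8]:

Scanning through the array:
Position 1 (value -11): max_ending_here = -8, max_so_far = 3
Position 2 (value -3): max_ending_here = -3, max_so_far = 3
Position 3 (value -12): max_ending_here = -12, max_so_far = 3
Position 4 (value -7): max_ending_here = -7, max_so_far = 3
Position 5 (value -7): max_ending_here = -7, max_so_far = 3
Position 6 (value 11): max_ending_here = 11, max_so_far = 11
Position 7 (value 8): max_ending_here = 19, max_so_far = 19

Maximum subarray: [11, 8]
Maximum sum: 19

The maximum subarray is [11, 8] with sum 19. This subarray runs from index 6 to index 7.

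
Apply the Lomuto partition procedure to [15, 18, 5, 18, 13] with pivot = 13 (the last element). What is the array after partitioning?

Lomuto partition with pivot = 13:

Initial array: [15, 18, 5, 18, 13]

arr[0]=15 > 13: no swap
arr[1]=18 > 13: no swap
arr[2]=5 <= 13: swap with position 0, array becomes [5, 18, 15, 18, 13]
arr[3]=18 > 13: no swap

Place pivot at position 1: [5, 13, 15, 18, 18]
Pivot position: 1

After partitioning with pivot 13, the array becomes [5, 13, 15, 18, 18]. The pivot is placed at index 1. All elements to the left of the pivot are <= 13, and all elements to the right are > 13.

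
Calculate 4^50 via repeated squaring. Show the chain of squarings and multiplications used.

Computing 4^50 by squaring (build up from 4^1; each line after the first costs one multiplication):

4^1 = 4
4^2 = (4^1)^2 = 4^2 = 16
4^3 = 4 * 4^2 = 4 * 16 = 64
4^6 = (4^3)^2 = 64^2 = 4096
4^12 = (4^6)^2 = 4096^2 = 16777216
4^24 = (4^12)^2 = 16777216^2 = 281474976710656
4^25 = 4 * 4^24 = 4 * 281474976710656 = 1125899906842624
4^50 = (4^25)^2 = 1125899906842624^2 = 1267650600228229401496703205376

Result: 1267650600228229401496703205376
Multiplications needed: 7 (7 lines after 4^1)

4^50 = 1267650600228229401496703205376. Using exponentiation by squaring, this requires 7 multiplications. The key idea: if the exponent is even, square the half-power; if odd, multiply by the base once.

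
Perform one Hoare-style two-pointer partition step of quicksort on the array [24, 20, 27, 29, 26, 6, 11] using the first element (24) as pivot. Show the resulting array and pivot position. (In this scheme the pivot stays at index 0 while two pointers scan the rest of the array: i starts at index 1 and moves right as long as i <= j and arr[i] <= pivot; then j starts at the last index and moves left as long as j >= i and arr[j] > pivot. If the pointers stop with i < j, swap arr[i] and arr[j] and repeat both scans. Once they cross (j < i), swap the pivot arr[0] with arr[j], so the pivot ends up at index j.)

Hoare-style two-pointer partition with pivot = 24:

Initial array: [24, 20, 27, 29, 26, 6, 11]

Pointers start at i = 1, j = 6.
i stops at index 2 (arr[2]=27 > 24), j stops at index 6 (arr[6]=11 <= 24): swap arr[2] and arr[6], array becomes [24, 20, 11, 29, 26, 6, 27]
i stops at index 3 (arr[3]=29 > 24), j stops at index 5 (arr[5]=6 <= 24): swap arr[3] and arr[5], array becomes [24, 20, 11, 6, 26, 29, 27]
i ends at 4, j ends at 3: the pointers have crossed (j < i), so scanning stops.

Swap pivot arr[0] with arr[3] to place pivot at position 3: [6, 20, 11, 24, 26, 29, 27]
Pivot position: 3

After partitioning with pivot 24, the array becomes [6, 20, 11, 24, 26, 29, 27]. The pivot is placed at index 3. All elements to the left of the pivot are <= 24, and all elements to the right are > 24.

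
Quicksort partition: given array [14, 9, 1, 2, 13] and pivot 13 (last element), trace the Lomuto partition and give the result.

Lomuto partition with pivot = 13:

Initial array: [14, 9, 1, 2, 13]

arr[0]=14 > 13: no swap
arr[1]=9 <= 13: swap with position 0, array becomes [9, 14, 1, 2, 13]
arr[2]=1 <= 13: swap with position 1, array becomes [9, 1, 14, 2, 13]
arr[3]=2 <= 13: swap with position 2, array becomes [9, 1, 2, 14, 13]

Place pivot at position 3: [9, 1, 2, 13, 14]
Pivot position: 3

After partitioning with pivot 13, the array becomes [9, 1, 2, 13, 14]. The pivot is placed at index 3. All elements to the left of the pivot are <= 13, and all elements to the right are > 13.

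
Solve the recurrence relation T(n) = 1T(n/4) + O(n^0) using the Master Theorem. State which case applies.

Master Theorem for T(n) = 1T(n/4) + O(n^0):

a = 1, b = 4, c = 0
log_b(a) = log_4(1) = 0.0000

Case 2: c = 0 = log_4(1) = 0.0000
T(n) = O(n^0 log n) = O(log n)

For T(n) = 1T(n/4) + O(n^0): log_4(1) = 0.0000. This is Case 2 of the Master Theorem (c = log_b(a), equal work at all levels), giving O(log n).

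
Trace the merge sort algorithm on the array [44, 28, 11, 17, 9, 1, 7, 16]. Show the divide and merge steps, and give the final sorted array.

Merge sort trace:

Split: [44, 28, 11, 17, 9, 1, 7, 16] -> [44, 28, 11, 17] and [9, 1, 7, 16]
  Split: [44, 28, 11, 17] -> [44, 28] and [11, 17]
    Split: [44, 28] -> [44] and [28]
    Merge: [44] + [28] -> [28, 44]
    Split: [11, 17] -> [11] and [17]
    Merge: [11] + [17] -> [11, 17]
  Merge: [28, 44] + [11, 17] -> [11, 17, 28, 44]
  Split: [9, 1, 7, 16] -> [9, 1] and [7, 16]
    Split: [9, 1] -> [9] and [1]
    Merge: [9] + [1] -> [1, 9]
    Split: [7, 16] -> [7] and [16]
    Merge: [7] + [16] -> [7, 16]
  Merge: [1, 9] + [7, 16] -> [1, 7, 9, 16]
Merge: [11, 17, 28, 44] + [1, 7, 9, 16] -> [1, 7, 9, 11, 16, 17, 28, 44]

Final sorted array: [1, 7, 9, 11, 16, 17, 28, 44]

The merge sort proceeds by recursively splitting the array and merging sorted halves.
After all merges, the sorted array is [1, 7, 9, 11, 16, 17, 28, 44].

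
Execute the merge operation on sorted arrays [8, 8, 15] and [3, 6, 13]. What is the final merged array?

Merging process:

Compare 8 vs 3: take 3 from right. Merged: [3]
Compare 8 vs 6: take 6 from right. Merged: [3, 6]
Compare 8 vs 13: take 8 from left. Merged: [3, 6, 8]
Compare 8 vs 13: take 8 from left. Merged: [3, 6, 8, 8]
Compare 15 vs 13: take 13 from right. Merged: [3, 6, 8, 8, 13]
Append remaining from left: [15]. Merged: [3, 6, 8, 8, 13, 15]

Final merged array: [3, 6, 8, 8, 13, 15]
Total comparisons: 5

The merged array is [3, 6, 8, 8, 13, 15], requiring 5 comparisons. The merge step runs in O(n) time where n is the total number of elements.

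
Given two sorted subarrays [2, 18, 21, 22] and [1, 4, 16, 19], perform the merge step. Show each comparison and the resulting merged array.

Merging process:

Compare 2 vs 1: take 1 from right. Merged: [1]
Compare 2 vs 4: take 2 from left. Merged: [1, 2]
Compare 18 vs 4: take 4 from right. Merged: [1, 2, 4]
Compare 18 vs 16: take 16 from right. Merged: [1, 2, 4, 16]
Compare 18 vs 19: take 18 from left. Merged: [1, 2, 4, 16, 18]
Compare 21 vs 19: take 19 from right. Merged: [1, 2, 4, 16, 18, 19]
Append remaining from left: [21, 22]. Merged: [1, 2, 4, 16, 18, 19, 21, 22]

Final merged array: [1, 2, 4, 16, 18, 19, 21, 22]
Total comparisons: 6

The merged array is [1, 2, 4, 16, 18, 19, 21, 22], requiring 6 comparisons. The merge step runs in O(n) time where n is the total number of elements.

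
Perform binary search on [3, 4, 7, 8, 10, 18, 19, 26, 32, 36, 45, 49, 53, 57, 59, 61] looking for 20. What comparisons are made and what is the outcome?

Binary search for 20 in [3, 4, 7, 8, 10, 18, 19, 26, 32, 36, 45, 49, 53, 57, 59, 61]:

lo=0, hi=15, mid=7, arr[mid]=26 -> 26 > 20, search left half
lo=0, hi=6, mid=3, arr[mid]=8 -> 8 < 20, search right half
lo=4, hi=6, mid=5, arr[mid]=18 -> 18 < 20, search right half
lo=6, hi=6, mid=6, arr[mid]=19 -> 19 < 20, search right half
lo=7 > hi=6, target 20 not found

Binary search determines that 20 is not in the array after 4 comparisons. The search space was exhausted without finding the target.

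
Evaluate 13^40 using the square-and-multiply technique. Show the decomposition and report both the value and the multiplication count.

Computing 13^40 by squaring (build up from 13^1; each line after the first costs one multiplication):

13^1 = 13
13^2 = (13^1)^2 = 13^2 = 169
13^4 = (13^2)^2 = 169^2 = 28561
13^5 = 13 * 13^4 = 13 * 28561 = 371293
13^10 = (13^5)^2 = 371293^2 = 137858491849
13^20 = (13^10)^2 = 137858491849^2 = 19004963774880799438801
13^40 = (13^20)^2 = 19004963774880799438801^2 = 361188648084531445929920877641340156544317601

Result: 361188648084531445929920877641340156544317601
Multiplications needed: 6 (6 lines after 13^1)

13^40 = 361188648084531445929920877641340156544317601. Using exponentiation by squaring, this requires 6 multiplications. The key idea: if the exponent is even, square the half-power; if odd, multiply by the base once.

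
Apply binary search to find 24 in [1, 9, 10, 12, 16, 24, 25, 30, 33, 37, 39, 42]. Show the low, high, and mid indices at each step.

Binary search for 24 in [1, 9, 10, 12, 16, 24, 25, 30, 33, 37, 39, 42]:

lo=0, hi=11, mid=5, arr[mid]=24 -> Found target at index 5!

Binary search finds 24 at index 5 after 1 comparisons. The search repeatedly halves the search space by comparing with the middle element.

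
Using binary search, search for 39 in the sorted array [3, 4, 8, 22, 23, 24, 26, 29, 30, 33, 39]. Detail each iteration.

Binary search for 39 in [3, 4, 8, 22, 23, 24, 26, 29, 30, 33, 39]:

lo=0, hi=10, mid=5, arr[mid]=24 -> 24 < 39, search right half
lo=6, hi=10, mid=8, arr[mid]=30 -> 30 < 39, search right half
lo=9, hi=10, mid=9, arr[mid]=33 -> 33 < 39, search right half
lo=10, hi=10, mid=10, arr[mid]=39 -> Found target at index 10!

Binary search finds 39 at index 10 after 4 comparisons. The search repeatedly halves the search space by comparing with the middle element.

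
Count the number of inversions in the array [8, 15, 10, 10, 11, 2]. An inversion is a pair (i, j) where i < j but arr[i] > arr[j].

Finding inversions in [8, 15, 10, 10, 11, 2]:

(0, 5): arr[0]=8 > arr[5]=2
(1, 2): arr[1]=15 > arr[2]=10
(1, 3): arr[1]=15 > arr[3]=10
(1, 4): arr[1]=15 > arr[4]=11
(1, 5): arr[1]=15 > arr[5]=2
(2, 5): arr[2]=10 > arr[5]=2
(3, 5): arr[3]=10 > arr[5]=2
(4, 5): arr[4]=11 > arr[5]=2

Total inversions: 8

The array has 8 inversion(s): (0,5), (1,2), (1,3), (1,4), (1,5), (2,5), (3,5), (4,5). Each pair (i,j) satisfies i < j and arr[i] > arr[j].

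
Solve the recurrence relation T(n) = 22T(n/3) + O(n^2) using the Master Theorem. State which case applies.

Master Theorem for T(n) = 22T(n/3) + O(n^2):

a = 22, b = 3, c = 2
log_b(a) = log_3(22) = 2.8136

Case 1: c = 2 < log_3(22) = 2.8136
T(n) = O(n^(log_3 22))

For T(n) = 22T(n/3) + O(n^2): log_3(22) = 2.8136. This is Case 1 of the Master Theorem (c < log_b(a), work dominated by leaves), giving O(n^(log_3 22)).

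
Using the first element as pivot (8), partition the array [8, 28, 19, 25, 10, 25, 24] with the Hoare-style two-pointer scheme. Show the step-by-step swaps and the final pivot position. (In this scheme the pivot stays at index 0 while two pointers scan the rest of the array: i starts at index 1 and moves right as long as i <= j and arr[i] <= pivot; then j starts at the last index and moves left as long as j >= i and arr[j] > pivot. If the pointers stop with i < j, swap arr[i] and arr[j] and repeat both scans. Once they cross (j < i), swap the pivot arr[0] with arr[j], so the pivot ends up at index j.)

Hoare-style two-pointer partition with pivot = 8:

Initial array: [8, 28, 19, 25, 10, 25, 24]

Pointers start at i = 1, j = 6.
i ends at 1, j ends at 0: the pointers have crossed (j < i), so scanning stops.

j = 0, so swapping arr[0] with arr[j] leaves the pivot at position 0: [8, 28, 19, 25, 10, 25, 24]
Pivot position: 0

After partitioning with pivot 8, the array becomes [8, 28, 19, 25, 10, 25, 24]. The pivot is placed at index 0. All elements to the left of the pivot are <= 8, and all elements to the right are > 8.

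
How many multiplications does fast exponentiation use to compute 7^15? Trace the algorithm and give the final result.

Computing 7^15 by squaring (build up from 7^1; each line after the first costs one multiplication):

7^1 = 7
7^2 = (7^1)^2 = 7^2 = 49
7^3 = 7 * 7^2 = 7 * 49 = 343
7^6 = (7^3)^2 = 343^2 = 117649
7^7 = 7 * 7^6 = 7 * 117649 = 823543
7^14 = (7^7)^2 = 823543^2 = 678223072849
7^15 = 7 * 7^14 = 7 * 678223072849 = 4747561509943

Result: 4747561509943
Multiplications needed: 6 (6 lines after 7^1)

7^15 = 4747561509943. Using exponentiation by squaring, this requires 6 multiplications. The key idea: if the exponent is even, square the half-power; if odd, multiply by the base once.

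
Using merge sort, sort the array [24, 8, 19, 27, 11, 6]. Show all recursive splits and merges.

Merge sort trace:

Split: [24, 8, 19, 27, 11, 6] -> [24, 8, 19] and [27, 11, 6]
  Split: [24, 8, 19] -> [24] and [8, 19]
    Split: [8, 19] -> [8] and [19]
    Merge: [8] + [19] -> [8, 19]
  Merge: [24] + [8, 19] -> [8, 19, 24]
  Split: [27, 11, 6] -> [27] and [11, 6]
    Split: [11, 6] -> [11] and [6]
    Merge: [11] + [6] -> [6, 11]
  Merge: [27] + [6, 11] -> [6, 11, 27]
Merge: [8, 19, 24] + [6, 11, 27] -> [6, 8, 11, 19, 24, 27]

Final sorted array: [6, 8, 11, 19, 24, 27]

The merge sort proceeds by recursively splitting the array and merging sorted halves.
After all merges, the sorted array is [6, 8, 11, 19, 24, 27].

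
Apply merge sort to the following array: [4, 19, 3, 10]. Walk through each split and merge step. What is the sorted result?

Merge sort trace:

Split: [4, 19, 3, 10] -> [4, 19] and [3, 10]
  Split: [4, 19] -> [4] and [19]
  Merge: [4] + [19] -> [4, 19]
  Split: [3, 10] -> [3] and [10]
  Merge: [3] + [10] -> [3, 10]
Merge: [4, 19] + [3, 10] -> [3, 4, 10, 19]

Final sorted array: [3, 4, 10, 19]

The merge sort proceeds by recursively splitting the array and merging sorted halves.
After all merges, the sorted array is [3, 4, 10, 19].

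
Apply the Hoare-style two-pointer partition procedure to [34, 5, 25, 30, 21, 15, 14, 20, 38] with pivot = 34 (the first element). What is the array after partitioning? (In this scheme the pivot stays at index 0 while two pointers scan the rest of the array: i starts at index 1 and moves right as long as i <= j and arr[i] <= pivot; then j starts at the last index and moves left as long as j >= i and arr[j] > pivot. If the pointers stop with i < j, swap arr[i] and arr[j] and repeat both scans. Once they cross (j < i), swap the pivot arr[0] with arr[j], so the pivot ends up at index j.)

Hoare-style two-pointer partition with pivot = 34:

Initial array: [34, 5, 25, 30, 21, 15, 14, 20, 38]

Pointers start at i = 1, j = 8.
i ends at 8, j ends at 7: the pointers have crossed (j < i), so scanning stops.

Swap pivot arr[0] with arr[7] to place pivot at position 7: [20, 5, 25, 30, 21, 15, 14, 34, 38]
Pivot position: 7

After partitioning with pivot 34, the array becomes [20, 5, 25, 30, 21, 15, 14, 34, 38]. The pivot is placed at index 7. All elements to the left of the pivot are <= 34, and all elements to the right are > 34.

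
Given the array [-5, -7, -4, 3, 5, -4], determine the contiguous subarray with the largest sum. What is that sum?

Using Kadane's algorithm on [-5, -7, -4, 3, 5, -4]:

Scanning through the array:
Position 1 (value -7): max_ending_here = -7, max_so_far = -5
Position 2 (value -4): max_ending_here = -4, max_so_far = -4
Position 3 (value 3): max_ending_here = 3, max_so_far = 3
Position 4 (value 5): max_ending_here = 8, max_so_far = 8
Position 5 (value -4): max_ending_here = 4, max_so_far = 8

Maximum subarray: [3, 5]
Maximum sum: 8

The maximum subarray is [3, 5] with sum 8. This subarray runs from index 3 to index 4.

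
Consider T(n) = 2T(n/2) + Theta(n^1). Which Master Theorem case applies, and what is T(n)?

Master Theorem for T(n) = 2T(n/2) + O(n^1):

a = 2, b = 2, c = 1
log_b(a) = log_2(2) = 1.0000

Case 2: c = 1 = log_2(2) = 1.0000
T(n) = O(n^1 log n) = O(n log n)

For T(n) = 2T(n/2) + O(n^1): log_2(2) = 1.0000. This is Case 2 of the Master Theorem (c = log_b(a), equal work at all levels), giving O(n log n).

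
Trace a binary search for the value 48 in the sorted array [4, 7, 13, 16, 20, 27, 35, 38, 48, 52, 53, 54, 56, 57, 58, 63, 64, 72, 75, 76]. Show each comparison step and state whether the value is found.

Binary search for 48 in [4, 7, 13, 16, 20, 27, 35, 38, 48, 52, 53, 54, 56, 57, 58, 63, 64, 72, 75, 76]:

lo=0, hi=19, mid=9, arr[mid]=52 -> 52 > 48, search left half
lo=0, hi=8, mid=4, arr[mid]=20 -> 20 < 48, search right half
lo=5, hi=8, mid=6, arr[mid]=35 -> 35 < 48, search right half
lo=7, hi=8, mid=7, arr[mid]=38 -> 38 < 48, search right half
lo=8, hi=8, mid=8, arr[mid]=48 -> Found target at index 8!

Binary search finds 48 at index 8 after 5 comparisons. The search repeatedly halves the search space by comparing with the middle element.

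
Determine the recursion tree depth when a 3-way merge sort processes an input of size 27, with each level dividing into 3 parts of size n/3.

For divide and conquer with division factor 3:

Problem sizes at each level:
Level 0: 27
Level 1: 9
Level 2: 3
Level 3: 1

The root is level 0 and the size-1 base case is level 3 (the tree spans levels 0 through 3, i.e. 4 levels counting the root), so the depth is the number of divisions: log_3(27) = 3

The recursion tree depth is log_3(27) = 3. At each level, the problem size is divided by 3, so it takes 3 divisions to reduce to a base case of size 1. The algorithm makes 3 recursive calls at each level.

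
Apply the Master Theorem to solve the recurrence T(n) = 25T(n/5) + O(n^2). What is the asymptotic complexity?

Master Theorem for T(n) = 25T(n/5) + O(n^2):

a = 25, b = 5, c = 2
log_b(a) = log_5(25) = 2.0000

Case 2: c = 2 = log_5(25) = 2.0000
T(n) = O(n^2 log n) = O(n^2 log n)

For T(n) = 25T(n/5) + O(n^2): log_5(25) = 2.0000. This is Case 2 of the Master Theorem (c = log_b(a), equal work at all levels), giving O(n^2 log n).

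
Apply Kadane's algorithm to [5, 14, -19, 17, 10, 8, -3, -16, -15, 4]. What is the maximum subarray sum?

Using Kadane's algorithm on [5, 14, -19, 17, 10, 8, -3, -16, -15, 4]:

Scanning through the array:
Position 1 (value 14): max_ending_here = 19, max_so_far = 19
Position 2 (value -19): max_ending_here = 0, max_so_far = 19
Position 3 (value 17): max_ending_here = 17, max_so_far = 19
Position 4 (value 10): max_ending_here = 27, max_so_far = 27
Position 5 (value 8): max_ending_here = 35, max_so_far = 35
Position 6 (value -3): max_ending_here = 32, max_so_far = 35
Position 7 (value -16): max_ending_here = 16, max_so_far = 35
Position 8 (value -15): max_ending_here = 1, max_so_far = 35
Position 9 (value 4): max_ending_here = 5, max_so_far = 35

Maximum subarray: [5, 14, -19, 17, 10, 8]
Maximum sum: 35

The maximum subarray is [5, 14, -19, 17, 10, 8] with sum 35. This subarray runs from index 0 to index 5.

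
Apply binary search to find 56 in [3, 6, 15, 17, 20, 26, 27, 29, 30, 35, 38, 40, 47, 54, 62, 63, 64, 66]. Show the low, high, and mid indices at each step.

Binary search for 56 in [3, 6, 15, 17, 20, 26, 27, 29, 30, 35, 38, 40, 47, 54, 62, 63, 64, 66]:

lo=0, hi=17, mid=8, arr[mid]=30 -> 30 < 56, search right half
lo=9, hi=17, mid=13, arr[mid]=54 -> 54 < 56, search right half
lo=14, hi=17, mid=15, arr[mid]=63 -> 63 > 56, search left half
lo=14, hi=14, mid=14, arr[mid]=62 -> 62 > 56, search left half
lo=14 > hi=13, target 56 not found

Binary search determines that 56 is not in the array after 4 comparisons. The search space was exhausted without finding the target.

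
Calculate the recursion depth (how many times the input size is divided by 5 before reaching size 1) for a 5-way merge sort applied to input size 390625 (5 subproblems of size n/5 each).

For divide and conquer with division factor 5:

Problem sizes at each level:
Level 0: 390625
Level 1: 78125
Level 2: 15625
Level 3: 3125
Level 4: 625
Level 5: 125
Level 6: 25
Level 7: 5
Level 8: 1

The root is level 0 and the size-1 base case is level 8 (the tree spans levels 0 through 8, i.e. 9 levels counting the root), so the depth is the number of divisions: log_5(390625) = 8

The recursion tree depth is log_5(390625) = 8. At each level, the problem size is divided by 5, so it takes 8 divisions to reduce to a base case of size 1. The algorithm makes 5 recursive calls at each level.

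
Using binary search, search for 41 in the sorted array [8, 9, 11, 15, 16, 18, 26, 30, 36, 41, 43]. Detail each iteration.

Binary search for 41 in [8, 9, 11, 15, 16, 18, 26, 30, 36, 41, 43]:

lo=0, hi=10, mid=5, arr[mid]=18 -> 18 < 41, search right half
lo=6, hi=10, mid=8, arr[mid]=36 -> 36 < 41, search right half
lo=9, hi=10, mid=9, arr[mid]=41 -> Found target at index 9!

Binary search finds 41 at index 9 after 3 comparisons. The search repeatedly halves the search space by comparing with the middle element.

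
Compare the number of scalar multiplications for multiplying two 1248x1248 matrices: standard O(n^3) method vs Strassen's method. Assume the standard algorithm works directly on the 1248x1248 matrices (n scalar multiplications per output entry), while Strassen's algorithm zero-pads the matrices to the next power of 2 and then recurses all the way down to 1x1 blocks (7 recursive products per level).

Matrix multiplication for 1248x1248 matrices:

Strassen's algorithm requires power-of-2 dimensions. Pad 1248x1248 to 2048x2048 (next power of 2).

Standard algorithm: 1248^3 = 1943764992 multiplications
Strassen's algorithm: 7^(log2(2048)) = 7^11 = 1977326743 multiplications
Difference: 1943764992 - 1977326743 = -33561751 (Strassen uses MORE here due to padding overhead — for small or just-over-power-of-2 n, padding can outweigh the per-level savings)

Standard: 1943764992 multiplications (1248^3). Strassen: 1977326743 multiplications (7^11, after padding to 2048x2048). Strassen reduces 8 recursive multiplications to 7 at each level.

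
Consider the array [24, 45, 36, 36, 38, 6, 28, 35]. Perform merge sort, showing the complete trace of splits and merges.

Merge sort trace:

Split: [24, 45, 36, 36, 38, 6, 28, 35] -> [24, 45, 36, 36] and [38, 6, 28, 35]
  Split: [24, 45, 36, 36] -> [24, 45] and [36, 36]
    Split: [24, 45] -> [24] and [45]
    Merge: [24] + [45] -> [24, 45]
    Split: [36, 36] -> [36] and [36]
    Merge: [36] + [36] -> [36, 36]
  Merge: [24, 45] + [36, 36] -> [24, 36, 36, 45]
  Split: [38, 6, 28, 35] -> [38, 6] and [28, 35]
    Split: [38, 6] -> [38] and [6]
    Merge: [38] + [6] -> [6, 38]
    Split: [28, 35] -> [28] and [35]
    Merge: [28] + [35] -> [28, 35]
  Merge: [6, 38] + [28, 35] -> [6, 28, 35, 38]
Merge: [24, 36, 36, 45] + [6, 28, 35, 38] -> [6, 24, 28, 35, 36, 36, 38, 45]

Final sorted array: [6, 24, 28, 35, 36, 36, 38, 45]

The merge sort proceeds by recursively splitting the array and merging sorted halves.
After all merges, the sorted array is [6, 24, 28, 35, 36, 36, 38, 45].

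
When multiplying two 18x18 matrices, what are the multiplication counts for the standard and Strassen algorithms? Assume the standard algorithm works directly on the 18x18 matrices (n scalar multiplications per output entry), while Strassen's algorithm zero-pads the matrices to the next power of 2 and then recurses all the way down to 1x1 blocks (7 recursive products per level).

Matrix multiplication for 18x18 matrices:

Strassen's algorithm requires power-of-2 dimensions. Pad 18x18 to 32x32 (next power of 2).

Standard algorithm: 18^3 = 5832 multiplications
Strassen's algorithm: 7^(log2(32)) = 7^5 = 16807 multiplications
Difference: 5832 - 16807 = -10975 (Strassen uses MORE here due to padding overhead — for small or just-over-power-of-2 n, padding can outweigh the per-level savings)

Standard: 5832 multiplications (18^3). Strassen: 16807 multiplications (7^5, after padding to 32x32). Strassen reduces 8 recursive multiplications to 7 at each level.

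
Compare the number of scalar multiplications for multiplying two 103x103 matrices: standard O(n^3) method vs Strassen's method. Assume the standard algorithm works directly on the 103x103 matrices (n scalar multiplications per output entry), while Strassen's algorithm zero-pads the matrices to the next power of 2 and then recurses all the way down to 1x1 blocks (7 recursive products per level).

Matrix multiplication for 103x103 matrices:

Strassen's algorithm requires power-of-2 dimensions. Pad 103x103 to 128x128 (next power of 2).

Standard algorithm: 103^3 = 1092727 multiplications
Strassen's algorithm: 7^(log2(128)) = 7^7 = 823543 multiplications
Savings: 1092727 - 823543 = 269184 multiplications

Standard: 1092727 multiplications (103^3). Strassen: 823543 multiplications (7^7, after padding to 128x128). Strassen reduces 8 recursive multiplications to 7 at each level.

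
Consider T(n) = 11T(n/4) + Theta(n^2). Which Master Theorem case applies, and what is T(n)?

Master Theorem for T(n) = 11T(n/4) + O(n^2):

a = 11, b = 4, c = 2
log_b(a) = log_4(11) = 1.7297

Case 3: c = 2 > log_4(11) = 1.7297
T(n) = O(n^2) = O(n^2)

For T(n) = 11T(n/4) + O(n^2): log_4(11) = 1.7297. This is Case 3 of the Master Theorem (c > log_b(a), work dominated by root), giving O(n^2).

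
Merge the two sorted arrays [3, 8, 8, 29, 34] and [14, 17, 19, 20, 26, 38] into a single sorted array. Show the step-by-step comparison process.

Merging process:

Compare 3 vs 14: take 3 from left. Merged: [3]
Compare 8 vs 14: take 8 from left. Merged: [3, 8]
Compare 8 vs 14: take 8 from left. Merged: [3, 8, 8]
Compare 29 vs 14: take 14 from right. Merged: [3, 8, 8, 14]
Compare 29 vs 17: take 17 from right. Merged: [3, 8, 8, 14, 17]
Compare 29 vs 19: take 19 from right. Merged: [3, 8, 8, 14, 17, 19]
Compare 29 vs 20: take 20 from right. Merged: [3, 8, 8, 14, 17, 19, 20]
Compare 29 vs 26: take 26 from right. Merged: [3, 8, 8, 14, 17, 19, 20, 26]
Compare 29 vs 38: take 29 from left. Merged: [3, 8, 8, 14, 17, 19, 20, 26, 29]
Compare 34 vs 38: take 34 from left. Merged: [3, 8, 8, 14, 17, 19, 20, 26, 29, 34]
Append remaining from right: [38]. Merged: [3, 8, 8, 14, 17, 19, 20, 26, 29, 34, 38]

Final merged array: [3, 8, 8, 14, 17, 19, 20, 26, 29, 34, 38]
Total comparisons: 10

The merged array is [3, 8, 8, 14, 17, 19, 20, 26, 29, 34, 38], requiring 10 comparisons. The merge step runs in O(n) time where n is the total number of elements.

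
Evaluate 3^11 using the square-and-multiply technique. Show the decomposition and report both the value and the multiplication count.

Computing 3^11 by squaring (build up from 3^1; each line after the first costs one multiplication):

3^1 = 3
3^2 = (3^1)^2 = 3^2 = 9
3^4 = (3^2)^2 = 9^2 = 81
3^5 = 3 * 3^4 = 3 * 81 = 243
3^10 = (3^5)^2 = 243^2 = 59049
3^11 = 3 * 3^10 = 3 * 59049 = 177147

Result: 177147
Multiplications needed: 5 (5 lines after 3^1)

3^11 = 177147. Using exponentiation by squaring, this requires 5 multiplications. The key idea: if the exponent is even, square the half-power; if odd, multiply by the base once.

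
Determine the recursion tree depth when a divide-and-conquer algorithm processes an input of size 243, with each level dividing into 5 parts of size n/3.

For divide and conquer with division factor 3:

Problem sizes at each level:
Level 0: 243
Level 1: 81
Level 2: 27
Level 3: 9
Level 4: 3
Level 5: 1

The root is level 0 and the size-1 base case is level 5 (the tree spans levels 0 through 5, i.e. 6 levels counting the root), so the depth is the number of divisions: log_3(243) = 5

The recursion tree depth is log_3(243) = 5. At each level, the problem size is divided by 3, so it takes 5 divisions to reduce to a base case of size 1. The algorithm makes 5 recursive calls at each level.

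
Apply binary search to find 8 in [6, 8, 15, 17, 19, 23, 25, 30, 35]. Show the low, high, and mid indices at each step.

Binary search for 8 in [6, 8, 15, 17, 19, 23, 25, 30, 35]:

lo=0, hi=8, mid=4, arr[mid]=19 -> 19 > 8, search left half
lo=0, hi=3, mid=1, arr[mid]=8 -> Found target at index 1!

Binary search finds 8 at index 1 after 2 comparisons. The search repeatedly halves the search space by comparing with the middle element.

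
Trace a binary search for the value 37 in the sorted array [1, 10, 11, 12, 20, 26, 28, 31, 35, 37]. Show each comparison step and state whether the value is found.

Binary search for 37 in [1, 10, 11, 12, 20, 26, 28, 31, 35, 37]:

lo=0, hi=9, mid=4, arr[mid]=20 -> 20 < 37, search right half
lo=5, hi=9, mid=7, arr[mid]=31 -> 31 < 37, search right half
lo=8, hi=9, mid=8, arr[mid]=35 -> 35 < 37, search right half
lo=9, hi=9, mid=9, arr[mid]=37 -> Found target at index 9!

Binary search finds 37 at index 9 after 4 comparisons. The search repeatedly halves the search space by comparing with the middle element.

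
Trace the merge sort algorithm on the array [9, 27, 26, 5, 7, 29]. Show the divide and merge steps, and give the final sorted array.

Merge sort trace:

Split: [9, 27, 26, 5, 7, 29] -> [9, 27, 26] and [5, 7, 29]
  Split: [9, 27, 26] -> [9] and [27, 26]
    Split: [27, 26] -> [27] and [26]
    Merge: [27] + [26] -> [26, 27]
  Merge: [9] + [26, 27] -> [9, 26, 27]
  Split: [5, 7, 29] -> [5] and [7, 29]
    Split: [7, 29] -> [7] and [29]
    Merge: [7] + [29] -> [7, 29]
  Merge: [5] + [7, 29] -> [5, 7, 29]
Merge: [9, 26, 27] + [5, 7, 29] -> [5, 7, 9, 26, 27, 29]

Final sorted array: [5, 7, 9, 26, 27, 29]

The merge sort proceeds by recursively splitting the array and merging sorted halves.
After all merges, the sorted array is [5, 7, 9, 26, 27, 29].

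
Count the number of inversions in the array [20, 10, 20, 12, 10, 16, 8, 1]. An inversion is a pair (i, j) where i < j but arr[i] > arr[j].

Finding inversions in [20, 10, 20, 12, 10, 16, 8, 1]:

(0, 1): arr[0]=20 > arr[1]=10
(0, 3): arr[0]=20 > arr[3]=12
(0, 4): arr[0]=20 > arr[4]=10
(0, 5): arr[0]=20 > arr[5]=16
(0, 6): arr[0]=20 > arr[6]=8
(0, 7): arr[0]=20 > arr[7]=1
(1, 6): arr[1]=10 > arr[6]=8
(1, 7): arr[1]=10 > arr[7]=1
(2, 3): arr[2]=20 > arr[3]=12
(2, 4): arr[2]=20 > arr[4]=10
(2, 5): arr[2]=20 > arr[5]=16
(2, 6): arr[2]=20 > arr[6]=8
(2, 7): arr[2]=20 > arr[7]=1
(3, 4): arr[3]=12 > arr[4]=10
(3, 6): arr[3]=12 > arr[6]=8
(3, 7): arr[3]=12 > arr[7]=1
(4, 6): arr[4]=10 > arr[6]=8
(4, 7): arr[4]=10 > arr[7]=1
(5, 6): arr[5]=16 > arr[6]=8
(5, 7): arr[5]=16 > arr[7]=1
(6, 7): arr[6]=8 > arr[7]=1

Total inversions: 21

The array has 21 inversion(s): (0,1), (0,3), (0,4), (0,5), (0,6), (0,7), (1,6), (1,7), (2,3), (2,4), (2,5), (2,6), (2,7), (3,4), (3,6), (3,7), (4,6), (4,7), (5,6), (5,7), (6,7). Each pair (i,j) satisfies i < j and arr[i] > arr[j].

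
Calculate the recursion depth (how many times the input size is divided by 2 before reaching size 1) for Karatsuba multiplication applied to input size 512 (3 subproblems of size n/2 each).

For divide and conquer with division factor 2:

Problem sizes at each level:
Level 0: 512
Level 1: 256
Level 2: 128
Level 3: 64
Level 4: 32
Level 5: 16
Level 6: 8
Level 7: 4
Level 8: 2
Level 9: 1

The root is level 0 and the size-1 base case is level 9 (the tree spans levels 0 through 9, i.e. 10 levels counting the root), so the depth is the number of divisions: log_2(512) = 9

The recursion tree depth is log_2(512) = 9. At each level, the problem size is divided by 2, so it takes 9 divisions to reduce to a base case of size 1. The algorithm makes 3 recursive calls at each level.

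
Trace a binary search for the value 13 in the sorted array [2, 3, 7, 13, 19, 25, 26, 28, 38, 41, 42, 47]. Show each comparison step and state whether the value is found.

Binary search for 13 in [2, 3, 7, 13, 19, 25, 26, 28, 38, 41, 42, 47]:

lo=0, hi=11, mid=5, arr[mid]=25 -> 25 > 13, search left half
lo=0, hi=4, mid=2, arr[mid]=7 -> 7 < 13, search right half
lo=3, hi=4, mid=3, arr[mid]=13 -> Found target at index 3!

Binary search finds 13 at index 3 after 3 comparisons. The search repeatedly halves the search space by comparing with the middle element.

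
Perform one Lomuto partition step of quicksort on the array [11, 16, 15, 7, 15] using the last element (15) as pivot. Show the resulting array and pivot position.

Lomuto partition with pivot = 15:

Initial array: [11, 16, 15, 7, 15]

arr[0]=11 <= 15: swap with position 0, array becomes [11, 16, 15, 7, 15]
arr[1]=16 > 15: no swap
arr[2]=15 <= 15: swap with position 1, array becomes [11, 15, 16, 7, 15]
arr[3]=7 <= 15: swap with position 2, array becomes [11, 15, 7, 16, 15]

Place pivot at position 3: [11, 15, 7, 15, 16]
Pivot position: 3

After partitioning with pivot 15, the array becomes [11, 15, 7, 15, 16]. The pivot is placed at index 3. All elements to the left of the pivot are <= 15, and all elements to the right are > 15.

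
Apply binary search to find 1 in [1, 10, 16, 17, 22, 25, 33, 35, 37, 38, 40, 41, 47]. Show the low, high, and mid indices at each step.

Binary search for 1 in [1, 10, 16, 17, 22, 25, 33, 35, 37, 38, 40, 41, 47]:

lo=0, hi=12, mid=6, arr[mid]=33 -> 33 > 1, search left half
lo=0, hi=5, mid=2, arr[mid]=16 -> 16 > 1, search left half
lo=0, hi=1, mid=0, arr[mid]=1 -> Found target at index 0!

Binary search finds 1 at index 0 after 3 comparisons. The search repeatedly halves the search space by comparing with the middle element.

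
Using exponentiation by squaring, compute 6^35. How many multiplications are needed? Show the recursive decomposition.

Computing 6^35 by squaring (build up from 6^1; each line after the first costs one multiplication):

6^1 = 6
6^2 = (6^1)^2 = 6^2 = 36
6^4 = (6^2)^2 = 36^2 = 1296
6^8 = (6^4)^2 = 1296^2 = 1679616
6^16 = (6^8)^2 = 1679616^2 = 2821109907456
6^17 = 6 * 6^16 = 6 * 2821109907456 = 16926659444736
6^34 = (6^17)^2 = 16926659444736^2 = 286511799958070431838109696
6^35 = 6 * 6^34 = 6 * 286511799958070431838109696 = 1719070799748422591028658176

Result: 1719070799748422591028658176
Multiplications needed: 7 (7 lines after 6^1)

6^35 = 1719070799748422591028658176. Using exponentiation by squaring, this requires 7 multiplications. The key idea: if the exponent is even, square the half-power; if odd, multiply by the base once.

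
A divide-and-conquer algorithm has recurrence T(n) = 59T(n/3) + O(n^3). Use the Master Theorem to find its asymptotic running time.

Master Theorem for T(n) = 59T(n/3) + O(n^3):

a = 59, b = 3, c = 3
log_b(a) = log_3(59) = 3.7115

Case 1: c = 3 < log_3(59) = 3.7115
T(n) = O(n^(log_3 59))

For T(n) = 59T(n/3) + O(n^3): log_3(59) = 3.7115. This is Case 1 of the Master Theorem (c < log_b(a), work dominated by leaves), giving O(n^(log_3 59)).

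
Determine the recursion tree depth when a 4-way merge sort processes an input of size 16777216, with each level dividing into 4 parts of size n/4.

For divide and conquer with division factor 4:

Problem sizes at each level:
Level 0: 16777216
Level 1: 4194304
Level 2: 1048576
Level 3: 262144
Level 4: 65536
Level 5: 16384
Level 6: 4096
Level 7: 1024
Level 8: 256
Level 9: 64
Level 10: 16
Level 11: 4
Level 12: 1

The root is level 0 and the size-1 base case is level 12 (the tree spans levels 0 through 12, i.e. 13 levels counting the root), so the depth is the number of divisions: log_4(16777216) = 12

The recursion tree depth is log_4(16777216) = 12. At each level, the problem size is divided by 4, so it takes 12 divisions to reduce to a base case of size 1. The algorithm makes 4 recursive calls at each level.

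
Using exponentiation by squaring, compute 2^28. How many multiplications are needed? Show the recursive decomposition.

Computing 2^28 by squaring (build up from 2^1; each line after the first costs one multiplication):

2^1 = 2
2^2 = (2^1)^2 = 2^2 = 4
2^3 = 2 * 2^2 = 2 * 4 = 8
2^6 = (2^3)^2 = 8^2 = 64
2^7 = 2 * 2^6 = 2 * 64 = 128
2^14 = (2^7)^2 = 128^2 = 16384
2^28 = (2^14)^2 = 16384^2 = 268435456

Result: 268435456
Multiplications needed: 6 (6 lines after 2^1)

2^28 = 268435456. Using exponentiation by squaring, this requires 6 multiplications. The key idea: if the exponent is even, square the half-power; if odd, multiply by the base once.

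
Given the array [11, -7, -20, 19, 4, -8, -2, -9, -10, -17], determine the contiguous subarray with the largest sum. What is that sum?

Using Kadane's algorithm on [11, -7, -20, 19, 4, -8, -2, -9, -10, -17]:

Scanning through the array:
Position 1 (value -7): max_ending_here = 4, max_so_far = 11
Position 2 (value -20): max_ending_here = -16, max_so_far = 11
Position 3 (value 19): max_ending_here = 19, max_so_far = 19
Position 4 (value 4): max_ending_here = 23, max_so_far = 23
Position 5 (value -8): max_ending_here = 15, max_so_far = 23
Position 6 (value -2): max_ending_here = 13, max_so_far = 23
Position 7 (value -9): max_ending_here = 4, max_so_far = 23
Position 8 (value -10): max_ending_here = -6, max_so_far = 23
Position 9 (value -17): max_ending_here = -17, max_so_far = 23

Maximum subarray: [19, 4]
Maximum sum: 23

The maximum subarray is [19, 4] with sum 23. This subarray runs from index 3 to index 4.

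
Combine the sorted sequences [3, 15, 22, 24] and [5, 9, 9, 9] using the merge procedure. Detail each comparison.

Merging process:

Compare 3 vs 5: take 3 from left. Merged: [3]
Compare 15 vs 5: take 5 from right. Merged: [3, 5]
Compare 15 vs 9: take 9 from right. Merged: [3, 5, 9]
Compare 15 vs 9: take 9 from right. Merged: [3, 5, 9, 9]
Compare 15 vs 9: take 9 from right. Merged: [3, 5, 9, 9, 9]
Append remaining from left: [15, 22, 24]. Merged: [3, 5, 9, 9, 9, 15, 22, 24]

Final merged array: [3, 5, 9, 9, 9, 15, 22, 24]
Total comparisons: 5

The merged array is [3, 5, 9, 9, 9, 15, 22, 24], requiring 5 comparisons. The merge step runs in O(n) time where n is the total number of elements.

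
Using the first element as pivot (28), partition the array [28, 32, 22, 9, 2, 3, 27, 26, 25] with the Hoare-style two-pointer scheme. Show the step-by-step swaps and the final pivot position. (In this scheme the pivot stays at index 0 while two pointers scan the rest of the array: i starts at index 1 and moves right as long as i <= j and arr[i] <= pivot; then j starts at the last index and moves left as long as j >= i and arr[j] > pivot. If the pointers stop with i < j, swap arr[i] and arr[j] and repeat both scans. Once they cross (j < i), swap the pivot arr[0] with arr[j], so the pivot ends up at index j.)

Hoare-style two-pointer partition with pivot = 28:

Initial array: [28, 32, 22, 9, 2, 3, 27, 26, 25]

Pointers start at i = 1, j = 8.
i stops at index 1 (arr[1]=32 > 28), j stops at index 8 (arr[8]=25 <= 28): swap arr[1] and arr[8], array becomes [28, 25, 22, 9, 2, 3, 27, 26, 32]
i ends at 8, j ends at 7: the pointers have crossed (j < i), so scanning stops.

Swap pivot arr[0] with arr[7] to place pivot at position 7: [26, 25, 22, 9, 2, 3, 27, 28, 32]
Pivot position: 7

After partitioning with pivot 28, the array becomes [26, 25, 22, 9, 2, 3, 27, 28, 32]. The pivot is placed at index 7. All elements to the left of the pivot are <= 28, and all elements to the right are > 28.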